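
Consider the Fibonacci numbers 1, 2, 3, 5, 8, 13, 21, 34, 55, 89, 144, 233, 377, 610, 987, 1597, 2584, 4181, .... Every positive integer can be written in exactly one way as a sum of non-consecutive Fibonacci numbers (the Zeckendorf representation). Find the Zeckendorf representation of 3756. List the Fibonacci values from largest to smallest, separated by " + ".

Greedily peel off the largest Fibonacci term at each step:
largest Fibonacci ≤ 3756 is 2584; 3756 − 2584 = 1172
largest Fibonacci ≤ 1172 is 987; 1172 − 987 = 185
largest Fibonacci ≤ 185 is 144; 185 − 144 = 41
largest Fibonacci ≤ 41 is 34; 41 − 34 = 7
largest Fibonacci ≤ 7 is 5; 7 − 5 = 2
largest Fibonacci ≤ 2 is 2; 2 − 2 = 0
So 3756 = 2584 + 987 + 144 + 34 + 5 + 2, with no two terms consecutive in the sequence.

2584 + 987 + 144 + 34 + 5 + 2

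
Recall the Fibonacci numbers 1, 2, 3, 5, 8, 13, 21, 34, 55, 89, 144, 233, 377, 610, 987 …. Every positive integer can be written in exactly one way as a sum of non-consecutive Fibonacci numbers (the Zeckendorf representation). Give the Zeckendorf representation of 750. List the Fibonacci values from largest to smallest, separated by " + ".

subtract 610 from 750: 140 remains
subtract 89 from 140: 51 remains
subtract 34 from 51: 17 remains
subtract 13 from 17: 4 remains
subtract 3 from 4: 1 remains
subtract 1 from 1: 0 remains
So 750 = 610 + 89 + 34 + 13 + 3 + 1, with no two terms consecutive in the sequence.

610 + 89 + 34 + 13 + 3 + 1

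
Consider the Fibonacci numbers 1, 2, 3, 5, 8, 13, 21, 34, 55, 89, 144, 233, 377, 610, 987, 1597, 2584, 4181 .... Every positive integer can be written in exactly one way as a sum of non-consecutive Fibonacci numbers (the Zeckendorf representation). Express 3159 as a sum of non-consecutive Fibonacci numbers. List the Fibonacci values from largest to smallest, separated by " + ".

Greedily peel off the largest Fibonacci term at each step:
take 2584 (≤ 3159); 3159 − 2584 = 575
take 377 (≤ 575); 575 − 377 = 198
take 144 (≤ 198); 198 − 144 = 54
take 34 (≤ 54); 54 − 34 = 20
take 13 (≤ 20); 20 − 13 = 7
take 5 (≤ 7); 7 − 5 = 2
take 2 (≤ 2); 2 − 2 = 0
So 3159 = 2584 + 377 + 144 + 34 + 13 + 5 + 2, with no two terms consecutive in the sequence.

2584 + 377 + 144 + 34 + 13 + 5 + 2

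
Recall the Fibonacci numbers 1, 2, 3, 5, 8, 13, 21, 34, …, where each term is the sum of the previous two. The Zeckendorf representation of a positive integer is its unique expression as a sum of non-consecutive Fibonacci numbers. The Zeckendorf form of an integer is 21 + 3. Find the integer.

21 + 3 = 24.

24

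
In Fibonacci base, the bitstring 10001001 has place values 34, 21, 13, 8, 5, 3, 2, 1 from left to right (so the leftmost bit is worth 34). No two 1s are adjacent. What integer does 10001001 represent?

40

Summing the place values of the 1 bits: 34 + 5 + 1 = 40.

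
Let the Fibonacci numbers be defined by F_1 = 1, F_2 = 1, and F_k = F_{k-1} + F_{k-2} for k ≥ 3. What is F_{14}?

377

Iterating the recurrence up to F_{7} = 13 and F_{6} = 8:
F_{8} = F_{7} + F_{6} = 13 + 8 = 21
F_{9} = F_{8} + F_{7} = 21 + 13 = 34
F_{10} = F_{9} + F_{8} = 34 + 21 = 55
F_{11} = F_{10} + F_{9} = 55 + 34 = 89
F_{12} = F_{11} + F_{10} = 89 + 55 = 144
F_{13} = F_{12} + F_{11} = 144 + 89 = 233
F_{14} = F_{13} + F_{12} = 233 + 144 = 377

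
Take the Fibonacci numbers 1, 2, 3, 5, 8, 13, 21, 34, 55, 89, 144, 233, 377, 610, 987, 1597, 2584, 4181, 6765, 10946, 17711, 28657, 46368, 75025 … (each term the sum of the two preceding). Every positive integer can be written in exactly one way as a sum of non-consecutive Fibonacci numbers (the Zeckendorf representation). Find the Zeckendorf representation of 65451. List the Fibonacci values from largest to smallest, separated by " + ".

Greedily peel off the largest Fibonacci term at each step:
46368 ≤ 65451 < 75025, so take 46368; remainder 19083
17711 ≤ 19083 < 28657, so take 17711; remainder 1372
987 ≤ 1372 < 1597, so take 987; remainder 385
377 ≤ 385 < 610, so take 377; remainder 8
8 ≤ 8 < 13, so take 8; remainder 0
So 65451 = 46368 + 17711 + 987 + 377 + 8, with no two terms consecutive in the sequence.

46368 + 17711 + 987 + 377 + 8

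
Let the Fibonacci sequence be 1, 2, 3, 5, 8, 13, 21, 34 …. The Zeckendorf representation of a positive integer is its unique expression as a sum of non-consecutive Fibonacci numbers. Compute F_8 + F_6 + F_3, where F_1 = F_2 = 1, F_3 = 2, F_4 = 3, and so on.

31

F_8 + F_6 + F_3 = 21 + 8 + 2 = 31.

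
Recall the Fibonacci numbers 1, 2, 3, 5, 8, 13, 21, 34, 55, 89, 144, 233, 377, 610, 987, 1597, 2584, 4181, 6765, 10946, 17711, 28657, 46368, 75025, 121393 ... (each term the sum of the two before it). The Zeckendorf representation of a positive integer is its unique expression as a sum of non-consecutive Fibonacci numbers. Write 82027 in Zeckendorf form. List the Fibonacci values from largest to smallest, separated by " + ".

82027: greatest Fibonacci not exceeding it is 75025, leaving 7002
7002: greatest Fibonacci not exceeding it is 6765, leaving 237
237: greatest Fibonacci not exceeding it is 233, leaving 4
4: greatest Fibonacci not exceeding it is 3, leaving 1
1: greatest Fibonacci not exceeding it is 1, leaving 0
So 82027 = 75025 + 6765 + 233 + 3 + 1, with no two terms consecutive in the sequence.

75025 + 6765 + 233 + 3 + 1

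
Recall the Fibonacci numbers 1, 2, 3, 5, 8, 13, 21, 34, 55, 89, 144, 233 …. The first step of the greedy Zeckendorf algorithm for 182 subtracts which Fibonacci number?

144 ≤ 182 < 233, so the largest Fibonacci number not exceeding 182 is 144.

144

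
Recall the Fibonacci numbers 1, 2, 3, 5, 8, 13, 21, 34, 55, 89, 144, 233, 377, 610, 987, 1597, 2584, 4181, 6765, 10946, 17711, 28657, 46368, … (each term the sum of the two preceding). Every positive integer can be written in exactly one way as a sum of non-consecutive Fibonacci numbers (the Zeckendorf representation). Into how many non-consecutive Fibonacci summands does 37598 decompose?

7

Greedy algorithm:
largest Fibonacci ≤ 37598 is 28657; 37598 − 28657 = 8941
largest Fibonacci ≤ 8941 is 6765; 8941 − 6765 = 2176
largest Fibonacci ≤ 2176 is 1597; 2176 − 1597 = 579
largest Fibonacci ≤ 579 is 377; 579 − 377 = 202
largest Fibonacci ≤ 202 is 144; 202 − 144 = 58
largest Fibonacci ≤ 58 is 55; 58 − 55 = 3
largest Fibonacci ≤ 3 is 3; 3 − 3 = 0
37598 = 28657 + 6765 + 1597 + 377 + 144 + 55 + 3, which has 7 terms.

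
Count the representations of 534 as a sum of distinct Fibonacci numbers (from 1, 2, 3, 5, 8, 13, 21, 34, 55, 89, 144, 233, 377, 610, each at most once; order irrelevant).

15

Each representation comes from the Zeckendorf form by replacing some F_k with F_{k−1} + F_{k−2} where possible.
534 = 377+144+13 = 377+144+8+5 = 377+89+55+13 = 377+144+8+3+2 = … (11 more), for 15 in all.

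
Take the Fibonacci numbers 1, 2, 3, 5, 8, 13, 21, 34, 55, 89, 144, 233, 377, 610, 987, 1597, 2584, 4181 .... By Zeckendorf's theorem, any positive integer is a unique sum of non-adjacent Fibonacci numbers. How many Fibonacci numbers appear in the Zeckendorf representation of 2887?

2887 − 2584 = 303
303 − 233 = 70
70 − 55 = 15
15 − 13 = 2
2 − 2 = 0
2887 = 2584 + 233 + 55 + 13 + 2, which has 5 terms.

5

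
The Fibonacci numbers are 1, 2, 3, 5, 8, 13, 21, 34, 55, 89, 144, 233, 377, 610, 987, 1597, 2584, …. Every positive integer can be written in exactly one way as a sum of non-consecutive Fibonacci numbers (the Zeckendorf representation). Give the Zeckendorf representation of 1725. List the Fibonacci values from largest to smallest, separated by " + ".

1597 + 89 + 34 + 5

Greedy algorithm:
1597 ≤ 1725 < 2584, so take 1597; remainder 128
89 ≤ 128 < 144, so take 89; remainder 39
34 ≤ 39 < 55, so take 34; remainder 5
5 ≤ 5 < 8, so take 5; remainder 0
So 1725 = 1597 + 89 + 34 + 5, with no two terms consecutive in the sequence.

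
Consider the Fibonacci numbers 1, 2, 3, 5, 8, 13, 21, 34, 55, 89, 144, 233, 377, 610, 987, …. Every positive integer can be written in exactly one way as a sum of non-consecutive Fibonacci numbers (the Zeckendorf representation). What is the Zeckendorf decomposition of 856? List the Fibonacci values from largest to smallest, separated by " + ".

856 − 610 = 246
246 − 233 = 13
13 − 13 = 0
So 856 = 610 + 233 + 13, with no two terms consecutive in the sequence.

610 + 233 + 13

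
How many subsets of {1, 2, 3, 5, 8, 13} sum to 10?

Each representation comes from the Zeckendorf form by replacing some F_k with F_{k−1} + F_{k−2} where possible.
10 = 8+2 = 5+3+2 — 2 representations.

2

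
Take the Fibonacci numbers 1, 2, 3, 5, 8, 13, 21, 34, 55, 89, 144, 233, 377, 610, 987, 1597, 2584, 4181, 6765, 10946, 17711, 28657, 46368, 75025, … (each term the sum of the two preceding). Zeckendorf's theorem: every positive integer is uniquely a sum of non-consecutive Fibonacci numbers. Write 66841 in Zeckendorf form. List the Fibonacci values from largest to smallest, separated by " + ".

46368 + 17711 + 2584 + 144 + 34

66841 − 46368 = 20473
20473 − 17711 = 2762
2762 − 2584 = 178
178 − 144 = 34
34 − 34 = 0
So 66841 = 46368 + 17711 + 2584 + 144 + 34, with no two terms consecutive in the sequence.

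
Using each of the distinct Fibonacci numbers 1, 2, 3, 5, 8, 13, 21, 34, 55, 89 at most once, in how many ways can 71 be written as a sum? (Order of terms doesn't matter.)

71 = 55+13+3 = 55+13+2+1 = 55+8+5+3 = … (5 more), for 8 in all.

8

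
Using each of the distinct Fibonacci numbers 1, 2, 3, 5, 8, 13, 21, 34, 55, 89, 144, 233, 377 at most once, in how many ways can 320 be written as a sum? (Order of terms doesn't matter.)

320 = 233+55+21+8+3 = 233+55+21+8+2+1 = 144+89+55+21+8+3 = 233+55+21+5+3+2+1 = 144+89+55+21+8+2+1 = … (5 more), for 10 in all.

10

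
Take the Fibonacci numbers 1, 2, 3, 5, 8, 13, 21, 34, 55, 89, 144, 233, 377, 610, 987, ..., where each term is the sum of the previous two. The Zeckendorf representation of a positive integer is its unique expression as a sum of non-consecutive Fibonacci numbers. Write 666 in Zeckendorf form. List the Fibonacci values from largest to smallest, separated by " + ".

largest Fibonacci ≤ 666 is 610; 666 − 610 = 56
largest Fibonacci ≤ 56 is 55; 56 − 55 = 1
largest Fibonacci ≤ 1 is 1; 1 − 1 = 0
So 666 = 610 + 55 + 1, with no two terms consecutive in the sequence.

610 + 55 + 1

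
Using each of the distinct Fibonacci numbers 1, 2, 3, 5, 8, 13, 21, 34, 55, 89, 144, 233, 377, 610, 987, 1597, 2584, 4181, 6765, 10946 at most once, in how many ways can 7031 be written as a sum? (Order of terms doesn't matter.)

Each representation comes from the Zeckendorf form by replacing some F_k with F_{k−1} + F_{k−2} where possible.
7031 = 6765+233+21+8+3+1 = 6765+144+89+21+8+3+1 = 4181+2584+233+21+8+3+1 = … (9 more), for 12 in all.

12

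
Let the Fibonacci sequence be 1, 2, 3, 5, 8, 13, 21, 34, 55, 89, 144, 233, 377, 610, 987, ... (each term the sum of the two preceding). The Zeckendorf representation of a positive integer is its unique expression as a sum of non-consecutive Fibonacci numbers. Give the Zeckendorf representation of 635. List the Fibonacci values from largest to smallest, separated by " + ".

Repeatedly subtract the largest Fibonacci number that fits:
635 − 610 = 25
25 − 21 = 4
4 − 3 = 1
1 − 1 = 0
So 635 = 610 + 21 + 3 + 1, with no two terms consecutive in the sequence.

610 + 21 + 3 + 1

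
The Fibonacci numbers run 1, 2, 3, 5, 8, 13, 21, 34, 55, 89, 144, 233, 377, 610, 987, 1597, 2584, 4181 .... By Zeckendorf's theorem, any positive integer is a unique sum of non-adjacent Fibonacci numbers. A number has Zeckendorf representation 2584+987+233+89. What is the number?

3893

2584+987+233+89 = 3893.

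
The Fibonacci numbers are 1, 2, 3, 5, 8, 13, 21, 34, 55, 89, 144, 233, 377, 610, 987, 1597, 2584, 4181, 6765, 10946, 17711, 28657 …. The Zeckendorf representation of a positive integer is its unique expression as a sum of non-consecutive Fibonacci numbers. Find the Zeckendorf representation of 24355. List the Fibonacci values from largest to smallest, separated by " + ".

take 17711 (≤ 24355); 24355 − 17711 = 6644
take 4181 (≤ 6644); 6644 − 4181 = 2463
take 1597 (≤ 2463); 2463 − 1597 = 866
take 610 (≤ 866); 866 − 610 = 256
take 233 (≤ 256); 256 − 233 = 23
take 21 (≤ 23); 23 − 21 = 2
take 2 (≤ 2); 2 − 2 = 0
So 24355 = 17711 + 4181 + 1597 + 610 + 233 + 21 + 2, with no two terms consecutive in the sequence.

17711 + 4181 + 1597 + 610 + 233 + 21 + 2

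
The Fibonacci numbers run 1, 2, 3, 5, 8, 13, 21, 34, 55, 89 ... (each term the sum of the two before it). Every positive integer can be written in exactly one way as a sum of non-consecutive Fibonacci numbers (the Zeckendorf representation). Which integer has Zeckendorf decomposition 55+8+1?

55+8+1 = 64.

64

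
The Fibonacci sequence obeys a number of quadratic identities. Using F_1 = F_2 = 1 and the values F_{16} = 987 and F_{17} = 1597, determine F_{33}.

3524578

By F_{2k+1} = F_k² + F_{k+1}²: F_{33} = 987² + 1597² = 974169 + 2550409 = 3524578.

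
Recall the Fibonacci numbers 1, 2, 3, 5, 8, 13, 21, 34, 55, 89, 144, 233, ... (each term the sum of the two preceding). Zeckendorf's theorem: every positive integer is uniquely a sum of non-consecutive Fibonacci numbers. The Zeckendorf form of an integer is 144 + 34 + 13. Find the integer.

144 + 34 + 13 = 191.

191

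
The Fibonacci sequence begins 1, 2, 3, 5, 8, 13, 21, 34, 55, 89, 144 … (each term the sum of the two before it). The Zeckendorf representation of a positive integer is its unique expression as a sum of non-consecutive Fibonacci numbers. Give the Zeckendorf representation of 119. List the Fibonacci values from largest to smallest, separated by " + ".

Repeatedly subtract the largest Fibonacci number that fits:
89 ≤ 119 < 144, so take 89; remainder 30
21 ≤ 30 < 34, so take 21; remainder 9
8 ≤ 9 < 13, so take 8; remainder 1
1 ≤ 1 < 2, so take 1; remainder 0
So 119 = 89 + 21 + 8 + 1, with no two terms consecutive in the sequence.

89 + 21 + 8 + 1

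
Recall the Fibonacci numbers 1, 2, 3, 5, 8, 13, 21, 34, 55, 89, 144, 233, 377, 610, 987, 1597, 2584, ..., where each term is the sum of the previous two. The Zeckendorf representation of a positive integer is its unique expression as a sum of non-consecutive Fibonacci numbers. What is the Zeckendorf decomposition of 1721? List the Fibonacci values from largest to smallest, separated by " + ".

1597 ≤ 1721 < 2584, so take 1597; remainder 124
89 ≤ 124 < 144, so take 89; remainder 35
34 ≤ 35 < 55, so take 34; remainder 1
1 ≤ 1 < 2, so take 1; remainder 0
So 1721 = 1597 + 89 + 34 + 1, with no two terms consecutive in the sequence.

1597 + 89 + 34 + 1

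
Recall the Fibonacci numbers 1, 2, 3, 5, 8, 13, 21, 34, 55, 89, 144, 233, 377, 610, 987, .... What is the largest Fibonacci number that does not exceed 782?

610 ≤ 782 < 987, so the largest Fibonacci number not exceeding 782 is 610.

610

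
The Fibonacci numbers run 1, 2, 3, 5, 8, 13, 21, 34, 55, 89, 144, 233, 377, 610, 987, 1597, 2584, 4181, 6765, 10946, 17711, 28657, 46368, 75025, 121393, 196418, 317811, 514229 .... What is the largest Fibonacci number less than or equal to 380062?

317811

317811 ≤ 380062 < 514229, so the largest Fibonacci number not exceeding 380062 is 317811.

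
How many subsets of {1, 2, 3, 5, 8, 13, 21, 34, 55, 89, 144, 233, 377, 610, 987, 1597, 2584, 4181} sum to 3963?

20

Starting from the Zeckendorf form and repeatedly splitting a term F_k into F_{k−1} + F_{k−2} (when neither is already used) reaches every representation.
3963 = 2584+987+377+13+2 = 2584+987+377+8+5+2 = 2584+987+233+144+13+2 = 2584+987+233+144+8+5+2 = … (16 more), for 20 in all.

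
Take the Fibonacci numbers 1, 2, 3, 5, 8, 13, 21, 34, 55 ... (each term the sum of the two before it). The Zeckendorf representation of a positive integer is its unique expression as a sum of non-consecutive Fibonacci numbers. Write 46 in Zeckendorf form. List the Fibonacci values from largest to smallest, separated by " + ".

Repeatedly subtract the largest Fibonacci number that fits:
subtract 34 from 46: 12 remains
subtract 8 from 12: 4 remains
subtract 3 from 4: 1 remains
subtract 1 from 1: 0 remains
So 46 = 34 + 8 + 3 + 1, with no two terms consecutive in the sequence.

34 + 8 + 3 + 1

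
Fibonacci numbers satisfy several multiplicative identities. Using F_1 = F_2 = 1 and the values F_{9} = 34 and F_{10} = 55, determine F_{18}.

By the doubling identity F_{2k} = F_k(2F_{k+1} − F_k): F_{18} = 34·(2·55 − 34) = 34·76 = 2584.

2584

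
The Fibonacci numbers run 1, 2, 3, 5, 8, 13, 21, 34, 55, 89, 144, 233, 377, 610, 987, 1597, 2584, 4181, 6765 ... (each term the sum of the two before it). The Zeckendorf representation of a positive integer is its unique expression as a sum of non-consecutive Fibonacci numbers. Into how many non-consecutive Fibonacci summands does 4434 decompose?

subtract 4181 from 4434: 253 remains
subtract 233 from 253: 20 remains
subtract 13 from 20: 7 remains
subtract 5 from 7: 2 remains
subtract 2 from 2: 0 remains
4434 = 4181 + 233 + 13 + 5 + 2, which has 5 terms.

5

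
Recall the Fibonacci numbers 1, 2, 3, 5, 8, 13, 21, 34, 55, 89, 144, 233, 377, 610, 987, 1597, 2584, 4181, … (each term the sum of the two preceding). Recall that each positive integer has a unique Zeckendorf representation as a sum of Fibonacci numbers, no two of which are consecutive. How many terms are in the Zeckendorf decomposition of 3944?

take 2584 (≤ 3944); 3944 − 2584 = 1360
take 987 (≤ 1360); 1360 − 987 = 373
take 233 (≤ 373); 373 − 233 = 140
take 89 (≤ 140); 140 − 89 = 51
take 34 (≤ 51); 51 − 34 = 17
take 13 (≤ 17); 17 − 13 = 4
take 3 (≤ 4); 4 − 3 = 1
take 1 (≤ 1); 1 − 1 = 0
3944 = 2584 + 987 + 233 + 89 + 34 + 13 + 3 + 1, which has 8 terms.

8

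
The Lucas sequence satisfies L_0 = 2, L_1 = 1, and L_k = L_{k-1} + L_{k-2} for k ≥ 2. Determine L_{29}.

1149851

Iterating the recurrence up to L_{22} = 39603 and L_{21} = 24476:
L_{23} = L_{22} + L_{21} = 39603 + 24476 = 64079
L_{24} = L_{23} + L_{22} = 64079 + 39603 = 103682
L_{25} = L_{24} + L_{23} = 103682 + 64079 = 167761
L_{26} = L_{25} + L_{24} = 167761 + 103682 = 271443
L_{27} = L_{26} + L_{25} = 271443 + 167761 = 439204
L_{28} = L_{27} + L_{26} = 439204 + 271443 = 710647
L_{29} = L_{28} + L_{27} = 710647 + 439204 = 1149851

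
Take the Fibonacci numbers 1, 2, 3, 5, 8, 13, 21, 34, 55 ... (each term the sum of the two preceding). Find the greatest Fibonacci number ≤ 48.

34

34 ≤ 48 < 55, so the largest Fibonacci number not exceeding 48 is 34.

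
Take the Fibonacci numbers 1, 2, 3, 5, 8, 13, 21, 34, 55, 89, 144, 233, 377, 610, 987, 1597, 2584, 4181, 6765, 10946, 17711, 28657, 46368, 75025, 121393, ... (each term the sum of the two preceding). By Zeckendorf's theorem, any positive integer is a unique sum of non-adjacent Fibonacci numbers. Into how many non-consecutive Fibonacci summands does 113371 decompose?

8

113371 − 75025 = 38346
38346 − 28657 = 9689
9689 − 6765 = 2924
2924 − 2584 = 340
340 − 233 = 107
107 − 89 = 18
18 − 13 = 5
5 − 5 = 0
113371 = 75025 + 28657 + 6765 + 2584 + 233 + 89 + 13 + 5, which has 8 terms.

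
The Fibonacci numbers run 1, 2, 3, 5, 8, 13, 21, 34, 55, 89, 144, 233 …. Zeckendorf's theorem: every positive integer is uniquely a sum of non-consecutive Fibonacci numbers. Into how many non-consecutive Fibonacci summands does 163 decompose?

163 − 144 = 19
19 − 13 = 6
6 − 5 = 1
1 − 1 = 0
163 = 144 + 13 + 5 + 1, which has 4 terms.

4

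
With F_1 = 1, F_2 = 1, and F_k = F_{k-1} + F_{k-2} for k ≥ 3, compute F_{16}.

987

Iterating the recurrence up to F_{9} = 34 and F_{8} = 21:
F_{10} = F_{9} + F_{8} = 34 + 21 = 55
F_{11} = F_{10} + F_{9} = 55 + 34 = 89
F_{12} = F_{11} + F_{10} = 89 + 55 = 144
F_{13} = F_{12} + F_{11} = 144 + 89 = 233
F_{14} = F_{13} + F_{12} = 233 + 144 = 377
F_{15} = F_{14} + F_{13} = 377 + 233 = 610
F_{16} = F_{15} + F_{14} = 610 + 377 = 987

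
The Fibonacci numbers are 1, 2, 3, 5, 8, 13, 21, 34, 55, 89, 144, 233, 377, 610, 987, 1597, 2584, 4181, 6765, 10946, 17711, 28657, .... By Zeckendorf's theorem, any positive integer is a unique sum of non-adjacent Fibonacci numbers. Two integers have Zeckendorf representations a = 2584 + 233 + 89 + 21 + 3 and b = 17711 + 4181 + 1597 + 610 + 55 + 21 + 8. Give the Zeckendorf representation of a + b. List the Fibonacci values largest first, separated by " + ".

17711 + 6765 + 2584 + 34 + 13 + 5 + 1

The two numbers are 2930 and 24183, so their sum is 27113.
Repeatedly subtract the largest Fibonacci number that fits:
subtract 17711 from 27113: 9402 remains
subtract 6765 from 9402: 2637 remains
subtract 2584 from 2637: 53 remains
subtract 34 from 53: 19 remains
subtract 13 from 19: 6 remains
subtract 5 from 6: 1 remains
subtract 1 from 1: 0 remains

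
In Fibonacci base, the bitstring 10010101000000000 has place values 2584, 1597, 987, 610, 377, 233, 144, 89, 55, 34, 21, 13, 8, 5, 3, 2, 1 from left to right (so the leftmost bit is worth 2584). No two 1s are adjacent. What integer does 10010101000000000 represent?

Summing the place values of the 1 bits: 2584 + 610 + 233 + 89 = 3516.

3516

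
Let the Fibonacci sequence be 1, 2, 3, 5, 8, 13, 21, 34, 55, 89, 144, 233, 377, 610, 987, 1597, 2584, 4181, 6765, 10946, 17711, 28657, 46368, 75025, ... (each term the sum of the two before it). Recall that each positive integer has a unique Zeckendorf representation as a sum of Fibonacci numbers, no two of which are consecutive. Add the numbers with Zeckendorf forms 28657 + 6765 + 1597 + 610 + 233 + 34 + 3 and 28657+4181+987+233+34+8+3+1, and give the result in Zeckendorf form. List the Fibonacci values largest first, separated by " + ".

46368 + 17711 + 6765 + 987 + 144 + 21 + 5 + 2

The two numbers are 37899 and 34104, so their sum is 72003.
Greedily peel off the largest Fibonacci term at each step:
subtract 46368 from 72003: 25635 remains
subtract 17711 from 25635: 7924 remains
subtract 6765 from 7924: 1159 remains
subtract 987 from 1159: 172 remains
subtract 144 from 172: 28 remains
subtract 21 from 28: 7 remains
subtract 5 from 7: 2 remains
subtract 2 from 2: 0 remains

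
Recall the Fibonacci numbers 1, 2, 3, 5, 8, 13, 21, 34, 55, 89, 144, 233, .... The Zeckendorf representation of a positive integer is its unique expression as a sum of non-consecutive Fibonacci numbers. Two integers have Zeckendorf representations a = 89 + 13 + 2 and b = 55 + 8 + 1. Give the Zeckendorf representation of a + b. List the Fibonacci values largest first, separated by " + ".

The two numbers are 104 and 64, so their sum is 168.
168: greatest Fibonacci not exceeding it is 144, leaving 24
24: greatest Fibonacci not exceeding it is 21, leaving 3
3: greatest Fibonacci not exceeding it is 3, leaving 0

144 + 21 + 3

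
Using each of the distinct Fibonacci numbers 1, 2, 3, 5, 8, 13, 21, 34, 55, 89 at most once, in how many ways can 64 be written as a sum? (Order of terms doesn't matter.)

64 = 55+8+1 = 55+5+3+1 = 34+21+8+1 = 34+21+5+3+1 = 34+13+8+5+3+1 — 5 representations.

5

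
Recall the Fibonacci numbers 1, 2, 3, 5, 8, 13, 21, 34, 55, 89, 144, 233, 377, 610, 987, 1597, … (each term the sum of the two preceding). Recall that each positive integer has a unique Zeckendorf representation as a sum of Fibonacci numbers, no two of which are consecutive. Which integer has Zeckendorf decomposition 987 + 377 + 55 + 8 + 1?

1428

987 + 377 + 55 + 8 + 1 = 1428.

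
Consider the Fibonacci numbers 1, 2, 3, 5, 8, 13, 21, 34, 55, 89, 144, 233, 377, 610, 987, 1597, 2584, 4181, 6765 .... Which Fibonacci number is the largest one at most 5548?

4181 ≤ 5548 < 6765, so the largest Fibonacci number not exceeding 5548 is 4181.

4181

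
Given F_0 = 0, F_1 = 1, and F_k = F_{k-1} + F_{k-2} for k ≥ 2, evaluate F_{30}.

Iterating the recurrence up to F_{26} = 121393 and F_{25} = 75025:
F_{27} = F_{26} + F_{25} = 121393 + 75025 = 196418
F_{28} = F_{27} + F_{26} = 196418 + 121393 = 317811
F_{29} = F_{28} + F_{27} = 317811 + 196418 = 514229
F_{30} = F_{29} + F_{28} = 514229 + 317811 = 832040

832040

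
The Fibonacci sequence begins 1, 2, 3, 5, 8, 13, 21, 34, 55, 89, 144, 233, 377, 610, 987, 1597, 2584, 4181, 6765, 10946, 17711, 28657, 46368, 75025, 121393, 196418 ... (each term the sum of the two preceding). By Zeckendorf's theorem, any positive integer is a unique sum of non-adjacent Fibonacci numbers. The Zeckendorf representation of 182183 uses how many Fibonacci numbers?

9

Repeatedly subtract the largest Fibonacci number that fits:
182183: greatest Fibonacci not exceeding it is 121393, leaving 60790
60790: greatest Fibonacci not exceeding it is 46368, leaving 14422
14422: greatest Fibonacci not exceeding it is 10946, leaving 3476
3476: greatest Fibonacci not exceeding it is 2584, leaving 892
892: greatest Fibonacci not exceeding it is 610, leaving 282
282: greatest Fibonacci not exceeding it is 233, leaving 49
49: greatest Fibonacci not exceeding it is 34, leaving 15
15: greatest Fibonacci not exceeding it is 13, leaving 2
2: greatest Fibonacci not exceeding it is 2, leaving 0
182183 = 121393 + 46368 + 10946 + 2584 + 610 + 233 + 34 + 13 + 2, which has 9 terms.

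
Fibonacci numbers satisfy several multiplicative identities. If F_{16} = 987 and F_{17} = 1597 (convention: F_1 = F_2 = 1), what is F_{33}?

3524578

By F_{2k+1} = F_k² + F_{k+1}²: F_{33} = 987² + 1597² = 974169 + 2550409 = 3524578.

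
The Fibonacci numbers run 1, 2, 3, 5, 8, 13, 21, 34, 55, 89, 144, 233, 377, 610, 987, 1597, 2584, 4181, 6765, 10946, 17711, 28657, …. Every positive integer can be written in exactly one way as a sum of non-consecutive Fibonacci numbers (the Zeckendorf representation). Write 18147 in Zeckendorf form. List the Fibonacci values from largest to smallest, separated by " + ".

17711 + 377 + 55 + 3 + 1

Greedily peel off the largest Fibonacci term at each step:
18147: greatest Fibonacci not exceeding it is 17711, leaving 436
436: greatest Fibonacci not exceeding it is 377, leaving 59
59: greatest Fibonacci not exceeding it is 55, leaving 4
4: greatest Fibonacci not exceeding it is 3, leaving 1
1: greatest Fibonacci not exceeding it is 1, leaving 0
So 18147 = 17711 + 377 + 55 + 3 + 1, with no two terms consecutive in the sequence.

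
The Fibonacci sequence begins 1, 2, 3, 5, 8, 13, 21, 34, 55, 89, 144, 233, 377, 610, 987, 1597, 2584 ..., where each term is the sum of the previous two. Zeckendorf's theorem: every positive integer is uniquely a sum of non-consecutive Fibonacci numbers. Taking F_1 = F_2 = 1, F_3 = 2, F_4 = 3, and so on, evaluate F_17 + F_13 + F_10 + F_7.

1898

F_17 + F_13 + F_10 + F_7 = 1597 + 233 + 55 + 13 = 1898.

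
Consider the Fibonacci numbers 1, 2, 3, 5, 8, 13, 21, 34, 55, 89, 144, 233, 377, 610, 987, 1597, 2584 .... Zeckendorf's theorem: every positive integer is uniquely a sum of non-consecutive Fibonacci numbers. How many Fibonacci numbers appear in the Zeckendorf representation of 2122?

Repeatedly subtract the largest Fibonacci number that fits:
2122: greatest Fibonacci not exceeding it is 1597, leaving 525
525: greatest Fibonacci not exceeding it is 377, leaving 148
148: greatest Fibonacci not exceeding it is 144, leaving 4
4: greatest Fibonacci not exceeding it is 3, leaving 1
1: greatest Fibonacci not exceeding it is 1, leaving 0
2122 = 1597 + 377 + 144 + 3 + 1, which has 5 terms.

5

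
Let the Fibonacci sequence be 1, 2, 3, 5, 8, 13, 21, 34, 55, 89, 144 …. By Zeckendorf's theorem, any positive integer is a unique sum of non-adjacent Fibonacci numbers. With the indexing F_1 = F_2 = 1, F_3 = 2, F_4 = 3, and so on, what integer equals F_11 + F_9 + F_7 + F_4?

139

F_11 + F_9 + F_7 + F_4 = 89 + 34 + 13 + 3 = 139.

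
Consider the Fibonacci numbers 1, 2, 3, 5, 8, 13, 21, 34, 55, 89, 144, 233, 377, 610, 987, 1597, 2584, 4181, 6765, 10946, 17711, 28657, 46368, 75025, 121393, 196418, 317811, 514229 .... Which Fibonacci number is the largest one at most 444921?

317811

317811 ≤ 444921 < 514229, so the largest Fibonacci number not exceeding 444921 is 317811.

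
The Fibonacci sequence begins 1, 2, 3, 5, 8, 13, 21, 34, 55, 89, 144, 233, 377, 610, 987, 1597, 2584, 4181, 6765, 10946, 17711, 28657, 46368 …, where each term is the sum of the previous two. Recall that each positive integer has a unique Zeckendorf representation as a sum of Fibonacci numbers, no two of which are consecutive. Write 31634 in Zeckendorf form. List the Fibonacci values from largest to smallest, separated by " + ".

Greedy algorithm:
take 28657 (≤ 31634); 31634 − 28657 = 2977
take 2584 (≤ 2977); 2977 − 2584 = 393
take 377 (≤ 393); 393 − 377 = 16
take 13 (≤ 16); 16 − 13 = 3
take 3 (≤ 3); 3 − 3 = 0
So 31634 = 28657 + 2584 + 377 + 13 + 3, with no two terms consecutive in the sequence.

28657 + 2584 + 377 + 13 + 3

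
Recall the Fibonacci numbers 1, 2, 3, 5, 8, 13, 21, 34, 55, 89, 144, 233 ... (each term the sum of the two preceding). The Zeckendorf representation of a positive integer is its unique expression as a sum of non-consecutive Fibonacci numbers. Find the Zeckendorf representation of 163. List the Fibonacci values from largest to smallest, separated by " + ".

144 + 13 + 5 + 1

163 − 144 = 19
19 − 13 = 6
6 − 5 = 1
1 − 1 = 0
So 163 = 144 + 13 + 5 + 1, with no two terms consecutive in the sequence.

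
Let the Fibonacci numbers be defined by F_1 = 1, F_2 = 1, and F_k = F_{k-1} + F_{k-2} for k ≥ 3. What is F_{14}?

377

Iterating the recurrence up to F_{7} = 13 and F_{6} = 8:
F_{8} = F_{7} + F_{6} = 13 + 8 = 21
F_{9} = F_{8} + F_{7} = 21 + 13 = 34
F_{10} = F_{9} + F_{8} = 34 + 21 = 55
F_{11} = F_{10} + F_{9} = 55 + 34 = 89
F_{12} = F_{11} + F_{10} = 89 + 55 = 144
F_{13} = F_{12} + F_{11} = 144 + 89 = 233
F_{14} = F_{13} + F_{12} = 233 + 144 = 377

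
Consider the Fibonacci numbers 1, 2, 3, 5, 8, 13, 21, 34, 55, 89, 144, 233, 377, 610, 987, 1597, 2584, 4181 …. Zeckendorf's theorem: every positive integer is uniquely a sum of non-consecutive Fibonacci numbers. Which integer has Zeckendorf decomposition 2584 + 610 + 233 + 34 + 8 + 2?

3471

2584 + 610 + 233 + 34 + 8 + 2 = 3471.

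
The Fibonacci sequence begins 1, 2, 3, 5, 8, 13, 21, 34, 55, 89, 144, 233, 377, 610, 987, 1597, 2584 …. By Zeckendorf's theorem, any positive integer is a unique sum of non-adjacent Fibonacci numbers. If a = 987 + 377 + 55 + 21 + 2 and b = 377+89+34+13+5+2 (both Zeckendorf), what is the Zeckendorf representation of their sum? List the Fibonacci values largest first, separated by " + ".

1597 + 233 + 89 + 34 + 8 + 1

The two numbers are 1442 and 520, so their sum is 1962.
1962 − 1597 = 365
365 − 233 = 132
132 − 89 = 43
43 − 34 = 9
9 − 8 = 1
1 − 1 = 0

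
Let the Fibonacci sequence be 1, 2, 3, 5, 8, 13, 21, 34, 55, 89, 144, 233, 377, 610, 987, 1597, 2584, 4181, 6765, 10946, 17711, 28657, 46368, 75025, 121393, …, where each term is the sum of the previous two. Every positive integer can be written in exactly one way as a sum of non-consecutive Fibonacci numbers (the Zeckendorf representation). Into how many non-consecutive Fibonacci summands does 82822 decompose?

6

Greedy algorithm:
subtract 75025 from 82822: 7797 remains
subtract 6765 from 7797: 1032 remains
subtract 987 from 1032: 45 remains
subtract 34 from 45: 11 remains
subtract 8 from 11: 3 remains
subtract 3 from 3: 0 remains
82822 = 75025 + 6765 + 987 + 34 + 8 + 3, which has 6 terms.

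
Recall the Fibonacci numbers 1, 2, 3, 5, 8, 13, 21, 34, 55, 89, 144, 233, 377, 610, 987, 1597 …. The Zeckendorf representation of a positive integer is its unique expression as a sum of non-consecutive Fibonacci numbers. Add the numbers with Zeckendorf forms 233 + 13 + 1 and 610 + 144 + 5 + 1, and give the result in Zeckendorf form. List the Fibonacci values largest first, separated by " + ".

987 + 13 + 5 + 2

The two numbers are 247 and 760, so their sum is 1007.
987 ≤ 1007 < 1597, so take 987; remainder 20
13 ≤ 20 < 21, so take 13; remainder 7
5 ≤ 7 < 8, so take 5; remainder 2
2 ≤ 2 < 3, so take 2; remainder 0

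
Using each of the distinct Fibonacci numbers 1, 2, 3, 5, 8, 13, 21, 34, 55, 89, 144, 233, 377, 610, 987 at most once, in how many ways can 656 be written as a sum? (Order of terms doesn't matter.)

Starting from the Zeckendorf form and repeatedly splitting a term F_k into F_{k−1} + F_{k−2} (when neither is already used) reaches every representation.
656 = 610+34+8+3+1 = 610+21+13+8+3+1 = 377+233+34+8+3+1 = 377+233+21+13+8+3+1 = 377+144+89+34+8+3+1 = … (2 more), for 7 in all.

7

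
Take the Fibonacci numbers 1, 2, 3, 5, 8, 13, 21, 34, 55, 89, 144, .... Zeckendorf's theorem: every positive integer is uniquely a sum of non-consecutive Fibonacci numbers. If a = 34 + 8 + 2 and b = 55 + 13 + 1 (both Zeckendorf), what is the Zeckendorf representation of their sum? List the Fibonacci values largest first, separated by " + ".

89 + 21 + 3

The two numbers are 44 and 69, so their sum is 113.
Repeatedly subtract the largest Fibonacci number that fits:
subtract 89 from 113: 24 remains
subtract 21 from 24: 3 remains
subtract 3 from 3: 0 remains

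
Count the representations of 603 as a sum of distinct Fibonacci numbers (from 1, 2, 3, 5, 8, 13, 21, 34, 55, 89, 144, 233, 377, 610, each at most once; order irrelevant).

Each representation comes from the Zeckendorf form by replacing some F_k with F_{k−1} + F_{k−2} where possible.
603 = 377+144+55+21+5+1 = 377+144+55+21+3+2+1 = 377+144+55+13+8+5+1 = 377+144+55+13+8+3+2+1 = 377+144+34+21+13+8+5+1 = … (5 more), for 10 in all.

10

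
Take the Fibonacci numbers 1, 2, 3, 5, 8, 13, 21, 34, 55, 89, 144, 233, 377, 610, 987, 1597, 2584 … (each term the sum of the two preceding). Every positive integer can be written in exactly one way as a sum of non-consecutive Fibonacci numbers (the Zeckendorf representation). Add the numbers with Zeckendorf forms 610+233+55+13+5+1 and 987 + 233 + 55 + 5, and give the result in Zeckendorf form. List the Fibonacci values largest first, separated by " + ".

1597 + 377 + 144 + 55 + 21 + 3

The two numbers are 917 and 1280, so their sum is 2197.
Greedy algorithm:
1597 ≤ 2197 < 2584, so take 1597; remainder 600
377 ≤ 600 < 610, so take 377; remainder 223
144 ≤ 223 < 233, so take 144; remainder 79
55 ≤ 79 < 89, so take 55; remainder 24
21 ≤ 24 < 34, so take 21; remainder 3
3 ≤ 3 < 5, so take 3; remainder 0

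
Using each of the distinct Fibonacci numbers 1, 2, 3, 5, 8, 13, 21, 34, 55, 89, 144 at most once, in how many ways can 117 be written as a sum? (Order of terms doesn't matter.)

Starting from the Zeckendorf form and repeatedly splitting a term F_k into F_{k−1} + F_{k−2} (when neither is already used) reaches every representation.
117 = 89+21+5+2 = 89+13+8+5+2 = 55+34+21+5+2 = … (1 more), for 4 in all.

4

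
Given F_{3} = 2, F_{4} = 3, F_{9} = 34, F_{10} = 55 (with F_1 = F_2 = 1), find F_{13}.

By the addition formula F_{m+n} = F_m F_{n+1} + F_{m−1} F_n with m=4, n=9: F_{13} = 3·55 + 2·34 = 165 + 68 = 233.

233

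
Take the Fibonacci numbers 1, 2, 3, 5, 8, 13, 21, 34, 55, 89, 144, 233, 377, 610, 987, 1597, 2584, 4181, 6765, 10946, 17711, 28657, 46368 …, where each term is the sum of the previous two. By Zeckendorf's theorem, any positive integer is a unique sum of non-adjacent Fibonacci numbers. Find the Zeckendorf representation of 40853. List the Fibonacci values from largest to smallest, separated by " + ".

Repeatedly subtract the largest Fibonacci number that fits:
28657 ≤ 40853 < 46368, so take 28657; remainder 12196
10946 ≤ 12196 < 17711, so take 10946; remainder 1250
987 ≤ 1250 < 1597, so take 987; remainder 263
233 ≤ 263 < 377, so take 233; remainder 30
21 ≤ 30 < 34, so take 21; remainder 9
8 ≤ 9 < 13, so take 8; remainder 1
1 ≤ 1 < 2, so take 1; remainder 0
So 40853 = 28657 + 10946 + 987 + 233 + 21 + 8 + 1, with no two terms consecutive in the sequence.

28657 + 10946 + 987 + 233 + 21 + 8 + 1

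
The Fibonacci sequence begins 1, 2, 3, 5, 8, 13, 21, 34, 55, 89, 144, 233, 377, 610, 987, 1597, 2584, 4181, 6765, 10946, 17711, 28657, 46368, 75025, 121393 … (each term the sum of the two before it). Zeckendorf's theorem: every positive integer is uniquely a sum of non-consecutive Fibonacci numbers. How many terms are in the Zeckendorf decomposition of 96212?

Repeatedly subtract the largest Fibonacci number that fits:
largest Fibonacci ≤ 96212 is 75025; 96212 − 75025 = 21187
largest Fibonacci ≤ 21187 is 17711; 21187 − 17711 = 3476
largest Fibonacci ≤ 3476 is 2584; 3476 − 2584 = 892
largest Fibonacci ≤ 892 is 610; 892 − 610 = 282
largest Fibonacci ≤ 282 is 233; 282 − 233 = 49
largest Fibonacci ≤ 49 is 34; 49 − 34 = 15
largest Fibonacci ≤ 15 is 13; 15 − 13 = 2
largest Fibonacci ≤ 2 is 2; 2 − 2 = 0
96212 = 75025 + 17711 + 2584 + 610 + 233 + 34 + 13 + 2, which has 8 terms.

8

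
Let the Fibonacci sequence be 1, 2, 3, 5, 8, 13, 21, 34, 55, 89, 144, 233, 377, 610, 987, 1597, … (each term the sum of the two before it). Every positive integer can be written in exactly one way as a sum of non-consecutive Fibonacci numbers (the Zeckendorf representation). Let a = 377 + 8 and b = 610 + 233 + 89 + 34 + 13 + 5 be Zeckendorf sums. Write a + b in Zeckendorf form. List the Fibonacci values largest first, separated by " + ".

The two numbers are 385 and 984, so their sum is 1369.
Greedily peel off the largest Fibonacci term at each step:
take 987 (≤ 1369); 1369 − 987 = 382
take 377 (≤ 382); 382 − 377 = 5
take 5 (≤ 5); 5 − 5 = 0

987 + 377 + 5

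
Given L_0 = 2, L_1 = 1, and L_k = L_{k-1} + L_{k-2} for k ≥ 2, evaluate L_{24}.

Iterating the recurrence up to L_{19} = 9349 and L_{18} = 5778:
L_{20} = L_{19} + L_{18} = 9349 + 5778 = 15127
L_{21} = L_{20} + L_{19} = 15127 + 9349 = 24476
L_{22} = L_{21} + L_{20} = 24476 + 15127 = 39603
L_{23} = L_{22} + L_{21} = 39603 + 24476 = 64079
L_{24} = L_{23} + L_{22} = 64079 + 39603 = 103682

103682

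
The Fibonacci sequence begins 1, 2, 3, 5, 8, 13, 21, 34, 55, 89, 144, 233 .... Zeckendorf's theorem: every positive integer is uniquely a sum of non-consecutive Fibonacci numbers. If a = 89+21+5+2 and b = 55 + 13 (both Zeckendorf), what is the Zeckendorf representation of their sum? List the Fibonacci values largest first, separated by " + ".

The two numbers are 117 and 68, so their sum is 185.
largest Fibonacci ≤ 185 is 144; 185 − 144 = 41
largest Fibonacci ≤ 41 is 34; 41 − 34 = 7
largest Fibonacci ≤ 7 is 5; 7 − 5 = 2
largest Fibonacci ≤ 2 is 2; 2 − 2 = 0

144 + 34 + 5 + 2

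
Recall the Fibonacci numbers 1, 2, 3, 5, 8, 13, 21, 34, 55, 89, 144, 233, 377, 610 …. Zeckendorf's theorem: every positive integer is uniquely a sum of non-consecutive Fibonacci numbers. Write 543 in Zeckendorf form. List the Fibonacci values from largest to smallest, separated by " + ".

Repeatedly subtract the largest Fibonacci number that fits:
take 377 (≤ 543); 543 − 377 = 166
take 144 (≤ 166); 166 − 144 = 22
take 21 (≤ 22); 22 − 21 = 1
take 1 (≤ 1); 1 − 1 = 0
So 543 = 377 + 144 + 21 + 1, with no two terms consecutive in the sequence.

377 + 144 + 21 + 1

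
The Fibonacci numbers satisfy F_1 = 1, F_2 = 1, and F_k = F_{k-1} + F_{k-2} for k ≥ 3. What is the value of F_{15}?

610

Iterating the recurrence up to F_{10} = 55 and F_{9} = 34:
F_{11} = F_{10} + F_{9} = 55 + 34 = 89
F_{12} = F_{11} + F_{10} = 89 + 55 = 144
F_{13} = F_{12} + F_{11} = 144 + 89 = 233
F_{14} = F_{13} + F_{12} = 233 + 144 = 377
F_{15} = F_{14} + F_{13} = 377 + 233 = 610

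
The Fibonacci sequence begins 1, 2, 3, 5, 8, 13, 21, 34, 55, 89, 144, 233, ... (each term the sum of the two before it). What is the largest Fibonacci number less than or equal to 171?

144

144 ≤ 171 < 233, so the largest Fibonacci number not exceeding 171 is 144.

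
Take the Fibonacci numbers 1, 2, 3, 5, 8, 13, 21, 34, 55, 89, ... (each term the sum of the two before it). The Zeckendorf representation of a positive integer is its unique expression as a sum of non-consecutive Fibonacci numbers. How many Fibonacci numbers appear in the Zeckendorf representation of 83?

83: greatest Fibonacci not exceeding it is 55, leaving 28
28: greatest Fibonacci not exceeding it is 21, leaving 7
7: greatest Fibonacci not exceeding it is 5, leaving 2
2: greatest Fibonacci not exceeding it is 2, leaving 0
83 = 55 + 21 + 5 + 2, which has 4 terms.

4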